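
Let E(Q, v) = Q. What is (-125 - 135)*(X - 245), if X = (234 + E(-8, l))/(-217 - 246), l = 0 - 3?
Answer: 29551860/463 ≈ 63827.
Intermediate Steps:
l = -3
X = -226/463 (X = (234 - 8)/(-217 - 246) = 226/(-463) = 226*(-1/463) = -226/463 ≈ -0.48812)
(-125 - 135)*(X - 245) = (-125 - 135)*(-226/463 - 245) = -260*(-113661/463) = 29551860/463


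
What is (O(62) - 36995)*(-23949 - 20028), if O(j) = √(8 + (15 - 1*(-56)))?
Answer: 1626929115 - 43977*√79 ≈ 1.6265e+9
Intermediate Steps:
O(j) = √79 (O(j) = √(8 + (15 + 56)) = √(8 + 71) = √79)
(O(62) - 36995)*(-23949 - 20028) = (√79 - 36995)*(-23949 - 20028) = (-36995 + √79)*(-43977) = 1626929115 - 43977*√79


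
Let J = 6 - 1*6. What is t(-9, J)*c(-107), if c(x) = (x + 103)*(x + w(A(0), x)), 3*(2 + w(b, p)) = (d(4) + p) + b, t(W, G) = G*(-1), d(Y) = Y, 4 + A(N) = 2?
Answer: 0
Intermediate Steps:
A(N) = -2 (A(N) = -4 + 2 = -2)
J = 0 (J = 6 - 6 = 0)
t(W, G) = -G
w(b, p) = -⅔ + b/3 + p/3 (w(b, p) = -2 + ((4 + p) + b)/3 = -2 + (4 + b + p)/3 = -2 + (4/3 + b/3 + p/3) = -⅔ + b/3 + p/3)
c(x) = (103 + x)*(-4/3 + 4*x/3) (c(x) = (x + 103)*(x + (-⅔ + (⅓)*(-2) + x/3)) = (103 + x)*(x + (-⅔ - ⅔ + x/3)) = (103 + x)*(x + (-4/3 + x/3)) = (103 + x)*(-4/3 + 4*x/3))
t(-9, J)*c(-107) = (-1*0)*(-412/3 + 136*(-107) + (4/3)*(-107)²) = 0*(-412/3 - 14552 + (4/3)*11449) = 0*(-412/3 - 14552 + 45796/3) = 0*576 = 0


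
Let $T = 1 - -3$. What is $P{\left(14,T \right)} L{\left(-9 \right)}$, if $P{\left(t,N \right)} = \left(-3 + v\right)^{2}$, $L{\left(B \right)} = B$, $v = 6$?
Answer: $-81$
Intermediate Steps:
$T = 4$ ($T = 1 + 3 = 4$)
$P{\left(t,N \right)} = 9$ ($P{\left(t,N \right)} = \left(-3 + 6\right)^{2} = 3^{2} = 9$)
$P{\left(14,T \right)} L{\left(-9 \right)} = 9 \left(-9\right) = -81$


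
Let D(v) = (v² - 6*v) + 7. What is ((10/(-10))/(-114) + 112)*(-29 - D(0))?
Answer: -76614/19 ≈ -4032.3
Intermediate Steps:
D(v) = 7 + v² - 6*v
((10/(-10))/(-114) + 112)*(-29 - D(0)) = ((10/(-10))/(-114) + 112)*(-29 - (7 + 0² - 6*0)) = ((10*(-⅒))*(-1/114) + 112)*(-29 - (7 + 0 + 0)) = (-1*(-1/114) + 112)*(-29 - 1*7) = (1/114 + 112)*(-29 - 7) = (12769/114)*(-36) = -76614/19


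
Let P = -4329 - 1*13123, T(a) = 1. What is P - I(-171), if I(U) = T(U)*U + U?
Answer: -17110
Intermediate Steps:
I(U) = 2*U (I(U) = 1*U + U = U + U = 2*U)
P = -17452 (P = -4329 - 13123 = -17452)
P - I(-171) = -17452 - 2*(-171) = -17452 - 1*(-342) = -17452 + 342 = -17110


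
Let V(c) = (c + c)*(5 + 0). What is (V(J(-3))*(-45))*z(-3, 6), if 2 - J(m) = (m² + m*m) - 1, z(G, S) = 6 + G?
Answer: 20250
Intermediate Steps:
J(m) = 3 - 2*m² (J(m) = 2 - ((m² + m*m) - 1) = 2 - ((m² + m²) - 1) = 2 - (2*m² - 1) = 2 - (-1 + 2*m²) = 2 + (1 - 2*m²) = 3 - 2*m²)
V(c) = 10*c (V(c) = (2*c)*5 = 10*c)
(V(J(-3))*(-45))*z(-3, 6) = ((10*(3 - 2*(-3)²))*(-45))*(6 - 3) = ((10*(3 - 2*9))*(-45))*3 = ((10*(3 - 18))*(-45))*3 = ((10*(-15))*(-45))*3 = -150*(-45)*3 = 6750*3 = 20250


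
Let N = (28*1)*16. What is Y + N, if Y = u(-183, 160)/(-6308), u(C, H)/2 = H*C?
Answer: 721136/1577 ≈ 457.28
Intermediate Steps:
u(C, H) = 2*C*H (u(C, H) = 2*(H*C) = 2*(C*H) = 2*C*H)
N = 448 (N = 28*16 = 448)
Y = 14640/1577 (Y = (2*(-183)*160)/(-6308) = -58560*(-1/6308) = 14640/1577 ≈ 9.2834)
Y + N = 14640/1577 + 448 = 721136/1577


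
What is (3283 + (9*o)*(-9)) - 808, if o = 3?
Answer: 2232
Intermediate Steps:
(3283 + (9*o)*(-9)) - 808 = (3283 + (9*3)*(-9)) - 808 = (3283 + 27*(-9)) - 808 = (3283 - 243) - 808 = 3040 - 808 = 2232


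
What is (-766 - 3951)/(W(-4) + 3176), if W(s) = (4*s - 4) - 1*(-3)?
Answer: -4717/3159 ≈ -1.4932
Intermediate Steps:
W(s) = -1 + 4*s (W(s) = (-4 + 4*s) + 3 = -1 + 4*s)
(-766 - 3951)/(W(-4) + 3176) = (-766 - 3951)/((-1 + 4*(-4)) + 3176) = -4717/((-1 - 16) + 3176) = -4717/(-17 + 3176) = -4717/3159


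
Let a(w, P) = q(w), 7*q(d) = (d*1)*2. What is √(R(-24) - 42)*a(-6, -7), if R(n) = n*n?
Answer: -12*√534/7 ≈ -39.614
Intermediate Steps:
q(d) = 2*d/7 (q(d) = ((d*1)*2)/7 = (d*2)/7 = (2*d)/7 = 2*d/7)
R(n) = n²
a(w, P) = 2*w/7
√(R(-24) - 42)*a(-6, -7) = √((-24)² - 42)*((2/7)*(-6)) = √(576 - 42)*(-12/7) = √534*(-12/7) = -12*√534/7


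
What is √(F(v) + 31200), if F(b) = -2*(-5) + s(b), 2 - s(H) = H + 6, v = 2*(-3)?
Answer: 102*√3 ≈ 176.67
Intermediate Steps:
v = -6
s(H) = -4 - H (s(H) = 2 - (H + 6) = 2 - (6 + H) = 2 + (-6 - H) = -4 - H)
F(b) = 6 - b (F(b) = -2*(-5) + (-4 - b) = 10 + (-4 - b) = 6 - b)
√(F(v) + 31200) = √((6 - 1*(-6)) + 31200) = √((6 + 6) + 31200) = √(12 + 31200) = √31212 = 102*√3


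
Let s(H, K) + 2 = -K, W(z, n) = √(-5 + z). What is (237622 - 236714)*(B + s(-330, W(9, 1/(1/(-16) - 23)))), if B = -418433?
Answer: -379940796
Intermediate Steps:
s(H, K) = -2 - K
(237622 - 236714)*(B + s(-330, W(9, 1/(1/(-16) - 23)))) = (237622 - 236714)*(-418433 + (-2 - √(-5 + 9))) = 908*(-418433 + (-2 - √4)) = 908*(-418433 + (-2 - 1*2)) = 908*(-418433 + (-2 - 2)) = 908*(-418433 - 4) = 908*(-418437) = -379940796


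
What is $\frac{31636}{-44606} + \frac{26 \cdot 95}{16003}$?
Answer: $- \frac{15234388}{27454993} \approx -0.55489$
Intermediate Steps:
$\frac{31636}{-44606} + \frac{26 \cdot 95}{16003} = 31636 \left(- \frac{1}{44606}\right) + 2470 \cdot \frac{1}{16003} = - \frac{15818}{22303} + \frac{190}{1231} = - \frac{15234388}{27454993}$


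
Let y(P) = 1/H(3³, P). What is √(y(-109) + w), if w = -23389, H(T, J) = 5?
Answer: 4*I*√36545/5 ≈ 152.93*I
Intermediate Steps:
y(P) = ⅕ (y(P) = 1/5 = ⅕)
√(y(-109) + w) = √(⅕ - 23389) = √(-116944/5) = 4*I*√36545/5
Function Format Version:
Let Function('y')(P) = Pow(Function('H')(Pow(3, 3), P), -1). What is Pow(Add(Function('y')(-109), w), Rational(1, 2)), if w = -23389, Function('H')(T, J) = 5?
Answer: Mul(Rational(4, 5), I, Pow(36545, Rational(1, 2))) ≈ Mul(152.93, I)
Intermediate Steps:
Function('y')(P) = Rational(1, 5) (Function('y')(P) = Pow(5, -1) = Rational(1, 5))
Pow(Add(Function('y')(-109), w), Rational(1, 2)) = Pow(Add(Rational(1, 5), -23389), Rational(1, 2)) = Pow(Rational(-116944, 5), Rational(1, 2)) = Mul(Rational(4, 5), I, Pow(36545, Rational(1, 2)))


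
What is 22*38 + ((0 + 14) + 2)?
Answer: 852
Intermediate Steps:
22*38 + ((0 + 14) + 2) = 836 + (14 + 2) = 836 + 16 = 852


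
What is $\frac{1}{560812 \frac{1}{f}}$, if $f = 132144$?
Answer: $\frac{33036}{140203} \approx 0.23563$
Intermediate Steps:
$\frac{1}{560812 \frac{1}{f}} = \frac{1}{560812 \cdot \frac{1}{132144}} = \frac{1}{\frac{140203}{33036}} = \frac{33036}{140203}$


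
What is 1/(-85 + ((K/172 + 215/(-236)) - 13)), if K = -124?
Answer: -10148/1011065 ≈ -0.010037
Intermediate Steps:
1/(-85 + ((K/172 + 215/(-236)) - 13)) = 1/(-85 + ((-124/172 + 215/(-236)) - 13)) = 1/(-85 + ((-124*1/172 + 215*(-1/236)) - 13)) = 1/(-85 + ((-31/43 - 215/236) - 13)) = 1/(-85 + (-16561/10148 - 13)) = 1/(-85 - 148485/10148) = 1/(-1011065/10148) = -10148/1011065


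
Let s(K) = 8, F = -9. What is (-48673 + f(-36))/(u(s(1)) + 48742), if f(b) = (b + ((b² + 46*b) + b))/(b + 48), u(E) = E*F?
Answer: -48709/48670 ≈ -1.0008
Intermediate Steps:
u(E) = -9*E (u(E) = E*(-9) = -9*E)
f(b) = (b² + 48*b)/(48 + b) (f(b) = (b + (b² + 47*b))/(48 + b) = (b² + 48*b)/(48 + b))
(-48673 + f(-36))/(u(s(1)) + 48742) = (-48673 - 36)/(-9*8 + 48742) = -48709/(-72 + 48742) = -48709/48670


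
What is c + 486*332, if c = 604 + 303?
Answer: 162259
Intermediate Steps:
c = 907
c + 486*332 = 907 + 486*332 = 907 + 161352 = 162259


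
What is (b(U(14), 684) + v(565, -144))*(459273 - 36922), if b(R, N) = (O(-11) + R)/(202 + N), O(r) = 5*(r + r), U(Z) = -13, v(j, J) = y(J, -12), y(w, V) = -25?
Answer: -9407023823/886 ≈ -1.0617e+7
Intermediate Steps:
v(j, J) = -25
O(r) = 10*r (O(r) = 5*(2*r) = 10*r)
b(R, N) = (-110 + R)/(202 + N) (b(R, N) = (10*(-11) + R)/(202 + N) = (-110 + R)/(202 + N))
(b(U(14), 684) + v(565, -144))*(459273 - 36922) = ((-110 - 13)/(202 + 684) - 25)*(459273 - 36922) = (-123/886 - 25)*422351 = -22273/886*422351 = -9407023823/886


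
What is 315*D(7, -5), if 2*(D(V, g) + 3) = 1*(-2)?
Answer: -1260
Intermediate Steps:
D(V, g) = -4 (D(V, g) = -3 + (1*(-2))/2 = -3 + (1/2)*(-2) = -3 - 1 = -4)
315*D(7, -5) = 315*(-4) = -1260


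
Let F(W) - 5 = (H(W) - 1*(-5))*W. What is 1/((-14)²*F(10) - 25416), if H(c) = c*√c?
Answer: 3659/906846876 + 1225*√10/226711719 ≈ 2.1122e-5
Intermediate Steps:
H(c) = c^(3/2)
F(W) = 5 + W*(5 + W^(3/2)) (F(W) = 5 + (W^(3/2) - 1*(-5))*W = 5 + (W^(3/2) + 5)*W = 5 + (5 + W^(3/2))*W = 5 + W*(5 + W^(3/2)))
1/((-14)²*F(10) - 25416) = 1/((-14)²*(5 + 10^(5/2) + 5*10) - 25416) = 1/(196*(5 + 100*√10 + 50) - 25416) = 1/(196*(55 + 100*√10) - 25416) = 1/((10780 + 19600*√10) - 25416) = 1/(-14636 + 19600*√10)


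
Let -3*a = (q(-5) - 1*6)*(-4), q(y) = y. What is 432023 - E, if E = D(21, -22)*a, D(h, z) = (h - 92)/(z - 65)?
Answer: 112761127/261 ≈ 4.3204e+5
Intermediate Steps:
D(h, z) = (-92 + h)/(-65 + z)
a = -44/3 (a = -(-5 - 1*6)*(-4)/3 = -(-5 - 6)*(-4)/3 = -(-11)*(-4)/3 = -⅓*44 = -44/3 ≈ -14.667)
E = -3124/261 (E = ((-92 + 21)/(-65 - 22))*(-44/3) = (-71/(-87))*(-44/3) = -1/87*(-71)*(-44/3) = (71/87)*(-44/3) = -3124/261 ≈ -11.969)
432023 - E = 432023 - 1*(-3124/261) = 432023 + 3124/261 = 112761127/261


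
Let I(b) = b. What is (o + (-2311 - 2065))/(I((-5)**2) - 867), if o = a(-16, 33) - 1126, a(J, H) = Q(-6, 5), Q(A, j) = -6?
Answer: 2754/421 ≈ 6.5416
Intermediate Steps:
a(J, H) = -6
o = -1132 (o = -6 - 1126 = -1132)
(o + (-2311 - 2065))/(I((-5)**2) - 867) = (-1132 + (-2311 - 2065))/((-5)**2 - 867) = (-1132 - 4376)/(25 - 867) = -5508/(-842) = -5508*(-1/842) = 2754/421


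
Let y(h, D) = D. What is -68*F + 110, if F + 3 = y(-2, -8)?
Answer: 858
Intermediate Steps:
F = -11 (F = -3 - 8 = -11)
-68*F + 110 = -68*(-11) + 110 = 748 + 110 = 858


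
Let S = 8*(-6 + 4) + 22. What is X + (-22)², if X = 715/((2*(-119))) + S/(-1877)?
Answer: 214871901/446726 ≈ 480.99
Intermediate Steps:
S = 6 (S = 8*(-2) + 22 = -16 + 22 = 6)
X = -1343483/446726 (X = 715/((2*(-119))) + 6/(-1877) = 715/(-238) + 6*(-1/1877) = 715*(-1/238) - 6/1877 = -715/238 - 6/1877 = -1343483/446726 ≈ -3.0074)
X + (-22)² = -1343483/446726 + (-22)² = -1343483/446726 + 484 = 214871901/446726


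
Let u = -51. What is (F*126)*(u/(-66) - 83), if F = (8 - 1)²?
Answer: -5584383/11 ≈ -5.0767e+5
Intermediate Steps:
F = 49 (F = 7² = 49)
(F*126)*(u/(-66) - 83) = (49*126)*(-51/(-66) - 83) = 6174*(-51*(-1/66) - 83) = 6174*(17/22 - 83) = 6174*(-1809/22) = -5584383/11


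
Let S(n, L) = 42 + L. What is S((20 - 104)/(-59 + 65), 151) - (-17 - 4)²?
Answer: -248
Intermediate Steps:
S((20 - 104)/(-59 + 65), 151) - (-17 - 4)² = (42 + 151) - (-17 - 4)² = 193 - 1*(-21)² = 193 - 1*441 = 193 - 441 = -248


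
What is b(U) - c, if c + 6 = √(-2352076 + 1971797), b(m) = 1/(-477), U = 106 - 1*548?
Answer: 2861/477 - I*√380279 ≈ 5.9979 - 616.67*I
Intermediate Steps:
U = -442 (U = 106 - 548 = -442)
b(m) = -1/477
c = -6 + I*√380279 (c = -6 + √(-2352076 + 1971797) = -6 + √(-380279) = -6 + I*√380279 ≈ -6.0 + 616.67*I)
b(U) - c = -1/477 - (-6 + I*√380279) = -1/477 + (6 - I*√380279) = 2861/477 - I*√380279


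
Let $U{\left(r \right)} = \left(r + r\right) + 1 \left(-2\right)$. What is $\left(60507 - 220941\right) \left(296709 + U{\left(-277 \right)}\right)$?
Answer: $-47513010402$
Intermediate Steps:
$U{\left(r \right)} = -2 + 2 r$ ($U{\left(r \right)} = 2 r - 2 = -2 + 2 r$)
$\left(60507 - 220941\right) \left(296709 + U{\left(-277 \right)}\right) = \left(60507 - 220941\right) \left(296709 + \left(-2 + 2 \left(-277\right)\right)\right) = - 160434 \left(296709 - 556\right) = \left(-160434\right) 296153 = -47513010402$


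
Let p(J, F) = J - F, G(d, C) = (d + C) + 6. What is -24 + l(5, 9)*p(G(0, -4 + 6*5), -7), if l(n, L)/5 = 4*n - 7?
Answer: 2511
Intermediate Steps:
l(n, L) = -35 + 20*n (l(n, L) = 5*(4*n - 7) = 5*(-7 + 4*n) = -35 + 20*n)
G(d, C) = 6 + C + d (G(d, C) = (C + d) + 6 = 6 + C + d)
-24 + l(5, 9)*p(G(0, -4 + 6*5), -7) = -24 + (-35 + 20*5)*((6 + (-4 + 6*5) + 0) - 1*(-7)) = -24 + (-35 + 100)*((6 + (-4 + 30) + 0) + 7) = -24 + 65*((6 + 26 + 0) + 7) = -24 + 65*(32 + 7) = -24 + 65*39 = -24 + 2535 = 2511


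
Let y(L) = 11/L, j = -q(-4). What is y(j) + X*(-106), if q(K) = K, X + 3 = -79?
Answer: 34779/4 ≈ 8694.8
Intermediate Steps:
X = -82 (X = -3 - 79 = -82)
j = 4 (j = -1*(-4) = 4)
y(j) + X*(-106) = 11/4 - 82*(-106) = 11*(1/4) + 8692 = 11/4 + 8692 = 34779/4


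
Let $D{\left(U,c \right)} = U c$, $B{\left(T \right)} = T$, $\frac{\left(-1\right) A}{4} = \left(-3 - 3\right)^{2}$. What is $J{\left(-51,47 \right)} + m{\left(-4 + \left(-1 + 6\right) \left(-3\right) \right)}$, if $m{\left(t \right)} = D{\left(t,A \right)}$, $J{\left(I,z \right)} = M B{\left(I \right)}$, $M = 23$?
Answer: $1563$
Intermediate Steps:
$A = -144$ ($A = - 4 \left(-3 - 3\right)^{2} = - 4 \left(-6\right)^{2} = \left(-4\right) 36 = -144$)
$J{\left(I,z \right)} = 23 I$
$m{\left(t \right)} = - 144 t$ ($m{\left(t \right)} = t \left(-144\right) = - 144 t$)
$J{\left(-51,47 \right)} + m{\left(-4 + \left(-1 + 6\right) \left(-3\right) \right)} = 23 \left(-51\right) - 144 \left(-4 + \left(-1 + 6\right) \left(-3\right)\right) = -1173 - 144 \left(-4 + 5 \left(-3\right)\right) = -1173 - 144 \left(-4 - 15\right) = -1173 - -2736 = -1173 + 2736 = 1563$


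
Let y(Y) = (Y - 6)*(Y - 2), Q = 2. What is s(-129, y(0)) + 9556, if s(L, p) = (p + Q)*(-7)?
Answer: 9458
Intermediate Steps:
y(Y) = (-6 + Y)*(-2 + Y)
s(L, p) = -14 - 7*p (s(L, p) = (p + 2)*(-7) = (2 + p)*(-7) = -14 - 7*p)
s(-129, y(0)) + 9556 = (-14 - 7*(12 + 0² - 8*0)) + 9556 = (-14 - 7*(12 + 0 + 0)) + 9556 = (-14 - 7*12) + 9556 = (-14 - 84) + 9556 = -98 + 9556 = 9458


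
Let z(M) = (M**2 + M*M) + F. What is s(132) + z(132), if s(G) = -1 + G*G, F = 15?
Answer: 52286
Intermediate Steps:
s(G) = -1 + G**2
z(M) = 15 + 2*M**2 (z(M) = (M**2 + M*M) + 15 = (M**2 + M**2) + 15 = 2*M**2 + 15 = 15 + 2*M**2)
s(132) + z(132) = (-1 + 132**2) + (15 + 2*132**2) = (-1 + 17424) + (15 + 2*17424) = 17423 + (15 + 34848) = 17423 + 34863 = 52286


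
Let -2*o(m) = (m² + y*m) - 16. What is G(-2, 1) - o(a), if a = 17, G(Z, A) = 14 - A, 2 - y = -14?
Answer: 571/2 ≈ 285.50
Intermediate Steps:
y = 16 (y = 2 - 1*(-14) = 2 + 14 = 16)
o(m) = 8 - 8*m - m²/2 (o(m) = -((m² + 16*m) - 16)/2 = -(-16 + m² + 16*m)/2 = 8 - 8*m - m²/2)
G(-2, 1) - o(a) = (14 - 1*1) - (8 - 8*17 - ½*17²) = (14 - 1) - (8 - 136 - ½*289) = 13 - (8 - 136 - 289/2) = 13 - 1*(-545/2) = 13 + 545/2 = 571/2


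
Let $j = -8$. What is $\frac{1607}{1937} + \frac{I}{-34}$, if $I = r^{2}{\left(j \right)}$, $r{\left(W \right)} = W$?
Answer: $- \frac{34665}{32929} \approx -1.0527$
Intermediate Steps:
$I = 64$ ($I = \left(-8\right)^{2} = 64$)
$\frac{1607}{1937} + \frac{I}{-34} = \frac{1607}{1937} + \frac{64}{-34} = 1607 \cdot \frac{1}{1937} + 64 \left(- \frac{1}{34}\right) = \frac{1607}{1937} - \frac{32}{17} = - \frac{34665}{32929}$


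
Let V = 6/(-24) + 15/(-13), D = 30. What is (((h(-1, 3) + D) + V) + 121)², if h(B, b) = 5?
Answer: 64625521/2704 ≈ 23900.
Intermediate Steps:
V = -73/52 (V = 6*(-1/24) + 15*(-1/13) = -¼ - 15/13 = -73/52 ≈ -1.4038)
(((h(-1, 3) + D) + V) + 121)² = (((5 + 30) - 73/52) + 121)² = ((35 - 73/52) + 121)² = (1747/52 + 121)² = (8039/52)² = 64625521/2704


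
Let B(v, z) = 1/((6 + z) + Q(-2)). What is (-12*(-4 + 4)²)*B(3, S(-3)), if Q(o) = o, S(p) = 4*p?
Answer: 0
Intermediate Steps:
B(v, z) = 1/(4 + z) (B(v, z) = 1/((6 + z) - 2) = 1/(4 + z))
(-12*(-4 + 4)²)*B(3, S(-3)) = (-12*(-4 + 4)²)/(4 + 4*(-3)) = (-12*0²)/(4 - 12) = -12*0/(-8) = 0*(-⅛) = 0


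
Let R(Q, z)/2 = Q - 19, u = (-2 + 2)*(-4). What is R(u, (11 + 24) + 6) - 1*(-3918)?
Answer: 3880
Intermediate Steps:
u = 0 (u = 0*(-4) = 0)
R(Q, z) = -38 + 2*Q (R(Q, z) = 2*(Q - 19) = 2*(-19 + Q) = -38 + 2*Q)
R(u, (11 + 24) + 6) - 1*(-3918) = (-38 + 2*0) - 1*(-3918) = (-38 + 0) + 3918 = -38 + 3918 = 3880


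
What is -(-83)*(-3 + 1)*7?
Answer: -1162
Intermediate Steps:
-(-83)*(-3 + 1)*7 = -(-83)*(-2)*7 = -83*2*7 = -166*7 = -1162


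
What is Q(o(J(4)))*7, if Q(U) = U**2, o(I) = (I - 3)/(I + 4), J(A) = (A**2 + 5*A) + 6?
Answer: 10647/2116 ≈ 5.0317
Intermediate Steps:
J(A) = 6 + A**2 + 5*A
o(I) = (-3 + I)/(4 + I)
Q(o(J(4)))*7 = ((-3 + (6 + 4**2 + 5*4))/(4 + (6 + 4**2 + 5*4)))**2*7 = ((-3 + (6 + 16 + 20))/(4 + (6 + 16 + 20)))**2*7 = ((-3 + 42)/(4 + 42))**2*7 = (39/46)**2*7 = (1521/2116)*7 = 10647/2116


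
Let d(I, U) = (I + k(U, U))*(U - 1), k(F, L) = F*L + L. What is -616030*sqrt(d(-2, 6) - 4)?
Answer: -8624420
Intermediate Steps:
k(F, L) = L + F*L
d(I, U) = (-1 + U)*(I + U*(1 + U)) (d(I, U) = (I + U*(1 + U))*(U - 1) = (I + U*(1 + U))*(-1 + U) = (-1 + U)*(I + U*(1 + U)))
-616030*sqrt(d(-2, 6) - 4) = -616030*sqrt((6**3 - 1*(-2) - 1*6 - 2*6) - 4) = -616030*sqrt((216 + 2 - 6 - 12) - 4) = -616030*sqrt(200 - 4) = -616030*sqrt(196) = -616030*14 = -8624420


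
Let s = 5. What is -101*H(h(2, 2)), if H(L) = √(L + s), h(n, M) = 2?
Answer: -101*√7 ≈ -267.22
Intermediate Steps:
H(L) = √(5 + L) (H(L) = √(L + 5) = √(5 + L))
-101*H(h(2, 2)) = -101*√(5 + 2) = -101*√7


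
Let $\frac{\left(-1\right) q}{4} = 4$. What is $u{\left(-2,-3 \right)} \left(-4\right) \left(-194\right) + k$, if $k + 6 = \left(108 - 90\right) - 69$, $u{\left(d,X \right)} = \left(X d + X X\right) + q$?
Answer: $-833$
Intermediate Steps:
$q = -16$ ($q = \left(-4\right) 4 = -16$)
$u{\left(d,X \right)} = -16 + X^{2} + X d$ ($u{\left(d,X \right)} = \left(X d + X X\right) - 16 = \left(X d + X^{2}\right) - 16 = \left(X^{2} + X d\right) - 16 = -16 + X^{2} + X d$)
$k = -57$ ($k = -6 + \left(\left(108 - 90\right) - 69\right) = -6 + \left(18 - 69\right) = -6 - 51 = -57$)
$u{\left(-2,-3 \right)} \left(-4\right) \left(-194\right) + k = \left(-16 + \left(-3\right)^{2} - -6\right) \left(-4\right) \left(-194\right) - 57 = \left(-16 + 9 + 6\right) \left(-4\right) \left(-194\right) - 57 = \left(-1\right) \left(-4\right) \left(-194\right) - 57 = 4 \left(-194\right) - 57 = -776 - 57 = -833$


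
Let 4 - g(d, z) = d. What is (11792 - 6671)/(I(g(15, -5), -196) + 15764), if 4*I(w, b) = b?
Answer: 5121/15715 ≈ 0.32587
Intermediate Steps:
g(d, z) = 4 - d
I(w, b) = b/4
(11792 - 6671)/(I(g(15, -5), -196) + 15764) = (11792 - 6671)/((¼)*(-196) + 15764) = 5121/(-49 + 15764) = 5121/15715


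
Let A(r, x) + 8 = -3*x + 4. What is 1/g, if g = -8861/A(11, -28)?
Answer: -80/8861 ≈ -0.0090283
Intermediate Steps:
A(r, x) = -4 - 3*x (A(r, x) = -8 + (-3*x + 4) = -8 + (4 - 3*x) = -4 - 3*x)
g = -8861/80 (g = -8861/(-4 - 3*(-28)) = -8861/(-4 + 84) = -8861/80 ≈ -110.76)
1/g = 1/(-8861/80) = -80/8861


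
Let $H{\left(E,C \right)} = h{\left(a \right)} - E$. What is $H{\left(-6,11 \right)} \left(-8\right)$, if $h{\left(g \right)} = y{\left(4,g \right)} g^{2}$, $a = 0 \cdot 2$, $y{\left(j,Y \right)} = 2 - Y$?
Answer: $-48$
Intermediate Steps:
$a = 0$
$h{\left(g \right)} = g^{2} \left(2 - g\right)$ ($h{\left(g \right)} = \left(2 - g\right) g^{2} = g^{2} \left(2 - g\right)$)
$H{\left(E,C \right)} = - E$ ($H{\left(E,C \right)} = 0^{2} \left(2 - 0\right) - E = 0 \left(2 + 0\right) - E = 0 \cdot 2 - E = 0 - E = - E$)
$H{\left(-6,11 \right)} \left(-8\right) = \left(-1\right) \left(-6\right) \left(-8\right) = 6 \left(-8\right) = -48$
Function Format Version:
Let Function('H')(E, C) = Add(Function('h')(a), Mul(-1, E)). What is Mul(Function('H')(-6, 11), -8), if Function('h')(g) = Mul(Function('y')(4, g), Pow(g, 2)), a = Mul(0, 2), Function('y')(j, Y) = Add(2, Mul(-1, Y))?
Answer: -48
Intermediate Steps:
a = 0
Function('h')(g) = Mul(Pow(g, 2), Add(2, Mul(-1, g))) (Function('h')(g) = Mul(Add(2, Mul(-1, g)), Pow(g, 2)) = Mul(Pow(g, 2), Add(2, Mul(-1, g))))
Function('H')(E, C) = Mul(-1, E) (Function('H')(E, C) = Add(Mul(Pow(0, 2), Add(2, Mul(-1, 0))), Mul(-1, E)) = Add(Mul(0, Add(2, 0)), Mul(-1, E)) = Add(Mul(0, 2), Mul(-1, E)) = Add(0, Mul(-1, E)) = Mul(-1, E))
Mul(Function('H')(-6, 11), -8) = Mul(Mul(-1, -6), -8) = Mul(6, -8) = -48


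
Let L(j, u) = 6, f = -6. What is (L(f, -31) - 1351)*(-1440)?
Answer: 1936800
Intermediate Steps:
(L(f, -31) - 1351)*(-1440) = (6 - 1351)*(-1440) = -1345*(-1440) = 1936800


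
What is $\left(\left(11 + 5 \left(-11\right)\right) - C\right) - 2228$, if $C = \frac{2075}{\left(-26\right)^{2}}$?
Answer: $- \frac{1537947}{676} \approx -2275.1$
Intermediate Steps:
$C = \frac{2075}{676} \approx 3.0695$
$\left(\left(11 + 5 \left(-11\right)\right) - C\right) - 2228 = \left(\left(11 + 5 \left(-11\right)\right) - \frac{2075}{676}\right) - 2228 = \left(\left(11 - 55\right) - \frac{2075}{676}\right) - 2228 = \left(-44 - \frac{2075}{676}\right) - 2228 = - \frac{31819}{676} - 2228 = - \frac{1537947}{676}$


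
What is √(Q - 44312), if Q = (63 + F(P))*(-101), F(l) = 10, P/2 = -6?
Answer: I*√51685 ≈ 227.34*I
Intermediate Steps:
P = -12 (P = 2*(-6) = -12)
Q = -7373 (Q = (63 + 10)*(-101) = 73*(-101) = -7373)
√(Q - 44312) = √(-7373 - 44312) = √(-51685) = I*√51685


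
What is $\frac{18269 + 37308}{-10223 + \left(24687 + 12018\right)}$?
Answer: $\frac{55577}{26482} \approx 2.0987$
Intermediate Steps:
$\frac{18269 + 37308}{-10223 + \left(24687 + 12018\right)} = \frac{55577}{-10223 + 36705} = \frac{55577}{26482}$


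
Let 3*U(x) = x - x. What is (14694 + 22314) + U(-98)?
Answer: 37008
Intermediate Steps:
U(x) = 0 (U(x) = (x - x)/3 = (⅓)*0 = 0)
(14694 + 22314) + U(-98) = (14694 + 22314) + 0 = 37008 + 0 = 37008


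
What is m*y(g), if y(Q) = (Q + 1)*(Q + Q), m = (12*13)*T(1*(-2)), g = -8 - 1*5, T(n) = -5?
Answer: -243360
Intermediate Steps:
g = -13 (g = -8 - 5 = -13)
m = -780 (m = (12*13)*(-5) = 156*(-5) = -780)
y(Q) = 2*Q*(1 + Q) (y(Q) = (1 + Q)*(2*Q) = 2*Q*(1 + Q))
m*y(g) = -1560*(-13)*(1 - 13) = -1560*(-13)*(-12) = -780*312 = -243360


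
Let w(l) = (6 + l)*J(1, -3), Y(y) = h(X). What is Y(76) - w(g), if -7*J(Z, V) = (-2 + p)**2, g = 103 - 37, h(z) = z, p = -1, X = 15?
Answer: 753/7 ≈ 107.57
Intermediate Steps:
Y(y) = 15
g = 66
J(Z, V) = -9/7 (J(Z, V) = -(-2 - 1)**2/7 = -1/7*(-3)**2 = -1/7*9 = -9/7)
w(l) = -54/7 - 9*l/7 (w(l) = (6 + l)*(-9/7) = -54/7 - 9*l/7)
Y(76) - w(g) = 15 - (-54/7 - 9/7*66) = 15 - (-54/7 - 594/7) = 15 - 1*(-648/7) = 15 + 648/7 = 753/7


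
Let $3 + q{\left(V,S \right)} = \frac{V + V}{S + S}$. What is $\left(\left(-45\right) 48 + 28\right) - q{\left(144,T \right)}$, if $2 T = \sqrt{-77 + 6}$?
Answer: $-2129 + \frac{288 i \sqrt{71}}{71} \approx -2129.0 + 34.179 i$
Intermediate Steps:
$T = \frac{i \sqrt{71}}{2}$ ($T = \frac{\sqrt{-77 + 6}}{2} = \frac{\sqrt{-71}}{2} = \frac{i \sqrt{71}}{2} \approx 4.2131 i$)
$q{\left(V,S \right)} = -3 + \frac{V}{S}$ ($q{\left(V,S \right)} = -3 + \frac{V + V}{S + S} = -3 + \frac{2 V}{2 S} = -3 + 2 V \frac{1}{2 S} = -3 + \frac{V}{S}$)
$\left(\left(-45\right) 48 + 28\right) - q{\left(144,T \right)} = \left(\left(-45\right) 48 + 28\right) - \left(-3 + \frac{144}{\frac{1}{2} i \sqrt{71}}\right) = \left(-2160 + 28\right) - \left(-3 + 144 \left(- \frac{2 i \sqrt{71}}{71}\right)\right) = -2132 - \left(-3 - \frac{288 i \sqrt{71}}{71}\right) = -2132 + \left(3 + \frac{288 i \sqrt{71}}{71}\right) = -2129 + \frac{288 i \sqrt{71}}{71}$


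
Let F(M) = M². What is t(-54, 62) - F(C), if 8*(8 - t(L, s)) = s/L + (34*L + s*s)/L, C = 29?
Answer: -19877/24 ≈ -828.21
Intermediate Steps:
t(L, s) = 8 - s/(8*L) - (s² + 34*L)/(8*L) (t(L, s) = 8 - (s/L + (34*L + s*s)/L)/8 = 8 - (s/L + (34*L + s²)/L)/8 = 8 - (s/L + (s² + 34*L)/L)/8 = 8 + (-s/(8*L) - (s² + 34*L)/(8*L)) = 8 - s/(8*L) - (s² + 34*L)/(8*L))
t(-54, 62) - F(C) = (⅛)*(-1*62 - 1*62² + 30*(-54))/(-54) - 1*29² = (⅛)*(-1/54)*(-62 - 1*3844 - 1620) - 1*841 = (⅛)*(-1/54)*(-62 - 3844 - 1620) - 841 = (⅛)*(-1/54)*(-5526) - 841 = 307/24 - 841 = -19877/24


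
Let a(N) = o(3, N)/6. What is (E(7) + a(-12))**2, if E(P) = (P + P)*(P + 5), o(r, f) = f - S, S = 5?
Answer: 982081/36 ≈ 27280.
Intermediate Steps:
o(r, f) = -5 + f (o(r, f) = f - 1*5 = f - 5 = -5 + f)
E(P) = 2*P*(5 + P) (E(P) = (2*P)*(5 + P) = 2*P*(5 + P))
a(N) = -5/6 + N/6 (a(N) = (-5 + N)/6 = (-5 + N)*(1/6) = -5/6 + N/6)
(E(7) + a(-12))**2 = (2*7*(5 + 7) + (-5/6 + (1/6)*(-12)))**2 = (2*7*12 + (-5/6 - 2))**2 = (168 - 17/6)**2 = (991/6)**2 = 982081/36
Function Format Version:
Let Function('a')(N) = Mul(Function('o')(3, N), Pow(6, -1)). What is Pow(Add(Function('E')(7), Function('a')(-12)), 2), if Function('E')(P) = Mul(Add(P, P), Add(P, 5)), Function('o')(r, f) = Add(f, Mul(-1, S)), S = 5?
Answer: Rational(982081, 36) ≈ 27280.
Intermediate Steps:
Function('o')(r, f) = Add(-5, f) (Function('o')(r, f) = Add(f, Mul(-1, 5)) = Add(f, -5) = Add(-5, f))
Function('E')(P) = Mul(2, P, Add(5, P)) (Function('E')(P) = Mul(Mul(2, P), Add(5, P)) = Mul(2, P, Add(5, P)))
Function('a')(N) = Add(Rational(-5, 6), Mul(Rational(1, 6), N)) (Function('a')(N) = Mul(Add(-5, N), Pow(6, -1)) = Mul(Add(-5, N), Rational(1, 6)) = Add(Rational(-5, 6), Mul(Rational(1, 6), N)))
Pow(Add(Function('E')(7), Function('a')(-12)), 2) = Pow(Add(Mul(2, 7, Add(5, 7)), Add(Rational(-5, 6), Mul(Rational(1, 6), -12))), 2) = Pow(Add(Mul(2, 7, 12), Add(Rational(-5, 6), -2)), 2) = Pow(Add(168, Rational(-17, 6)), 2) = Pow(Rational(991, 6), 2) = Rational(982081, 36)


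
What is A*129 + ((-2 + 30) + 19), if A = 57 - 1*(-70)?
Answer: 16430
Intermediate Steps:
A = 127 (A = 57 + 70 = 127)
A*129 + ((-2 + 30) + 19) = 127*129 + ((-2 + 30) + 19) = 16383 + (28 + 19) = 16383 + 47 = 16430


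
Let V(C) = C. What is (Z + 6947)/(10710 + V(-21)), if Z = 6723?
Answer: 13670/10689 ≈ 1.2789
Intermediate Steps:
(Z + 6947)/(10710 + V(-21)) = (6723 + 6947)/(10710 - 21) = 13670/10689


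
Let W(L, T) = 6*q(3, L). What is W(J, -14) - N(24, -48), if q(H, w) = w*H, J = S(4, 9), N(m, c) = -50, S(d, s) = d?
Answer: 122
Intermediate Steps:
J = 4
q(H, w) = H*w
W(L, T) = 18*L (W(L, T) = 6*(3*L) = 18*L)
W(J, -14) - N(24, -48) = 18*4 - 1*(-50) = 72 + 50 = 122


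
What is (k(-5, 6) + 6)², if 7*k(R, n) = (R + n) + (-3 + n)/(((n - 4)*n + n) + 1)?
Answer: 672400/17689 ≈ 38.012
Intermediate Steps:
k(R, n) = R/7 + n/7 + (-3 + n)/(7*(1 + n + n*(-4 + n))) (k(R, n) = ((R + n) + (-3 + n)/(((n - 4)*n + n) + 1))/7 = ((R + n) + (-3 + n)/(((-4 + n)*n + n) + 1))/7 = ((R + n) + (-3 + n)/((n*(-4 + n) + n) + 1))/7 = ((R + n) + (-3 + n)/((n + n*(-4 + n)) + 1))/7 = ((R + n) + (-3 + n)/(1 + n + n*(-4 + n)))/7 = (R + n + (-3 + n)/(1 + n + n*(-4 + n)))/7 = R/7 + n/7 + (-3 + n)/(7*(1 + n + n*(-4 + n))))
(k(-5, 6) + 6)² = ((-3 - 5 + 6³ - 3*6² + 2*6 - 5*6² - 3*(-5)*6)/(7*(1 + 6² - 3*6)) + 6)² = ((-3 - 5 + 216 - 3*36 + 12 - 5*36 + 90)/(7*(1 + 36 - 18)) + 6)² = ((⅐)*(-3 - 5 + 216 - 108 + 12 - 180 + 90)/19 + 6)² = ((⅐)*(1/19)*22 + 6)² = (22/133 + 6)² = (820/133)² = 672400/17689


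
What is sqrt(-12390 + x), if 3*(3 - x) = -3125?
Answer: 2*I*sqrt(25527)/3 ≈ 106.51*I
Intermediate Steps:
x = 3134/3 (x = 3 - 1/3*(-3125) = 3 + 3125/3 = 3134/3 ≈ 1044.7)
sqrt(-12390 + x) = sqrt(-12390 + 3134/3) = sqrt(-34036/3) = 2*I*sqrt(25527)/3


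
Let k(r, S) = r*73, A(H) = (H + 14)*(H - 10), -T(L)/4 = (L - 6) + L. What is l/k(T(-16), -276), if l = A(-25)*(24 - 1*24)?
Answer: 0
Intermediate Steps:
T(L) = 24 - 8*L (T(L) = -4*((L - 6) + L) = -4*((-6 + L) + L) = -4*(-6 + 2*L) = 24 - 8*L)
A(H) = (-10 + H)*(14 + H) (A(H) = (14 + H)*(-10 + H) = (-10 + H)*(14 + H))
k(r, S) = 73*r
l = 0 (l = (-140 + (-25)**2 + 4*(-25))*(24 - 1*24) = (-140 + 625 - 100)*(24 - 24) = 385*0 = 0)
l/k(T(-16), -276) = 0/((73*(24 - 8*(-16)))) = 0/((73*(24 + 128))) = 0/((73*152)) = 0/11096 = 0*(1/11096) = 0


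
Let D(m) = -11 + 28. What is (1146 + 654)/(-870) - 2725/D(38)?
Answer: -80045/493 ≈ -162.36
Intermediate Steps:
D(m) = 17
(1146 + 654)/(-870) - 2725/D(38) = (1146 + 654)/(-870) - 2725/17 = 1800*(-1/870) - 2725*1/17 = -60/29 - 2725/17 = -80045/493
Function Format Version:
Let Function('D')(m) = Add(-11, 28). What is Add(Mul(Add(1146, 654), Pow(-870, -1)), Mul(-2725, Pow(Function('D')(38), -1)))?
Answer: Rational(-80045, 493) ≈ -162.36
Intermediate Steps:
Function('D')(m) = 17
Add(Mul(Add(1146, 654), Pow(-870, -1)), Mul(-2725, Pow(Function('D')(38), -1))) = Add(Mul(Add(1146, 654), Pow(-870, -1)), Mul(-2725, Pow(17, -1))) = Add(Mul(1800, Rational(-1, 870)), Mul(-2725, Rational(1, 17))) = Add(Rational(-60, 29), Rational(-2725, 17)) = Rational(-80045, 493)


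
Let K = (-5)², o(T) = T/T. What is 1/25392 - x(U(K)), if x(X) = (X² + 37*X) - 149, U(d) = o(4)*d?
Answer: -35574191/25392 ≈ -1401.0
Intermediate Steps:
o(T) = 1
K = 25
U(d) = d (U(d) = 1*d = d)
x(X) = -149 + X² + 37*X
1/25392 - x(U(K)) = 1/25392 - (-149 + 25² + 37*25) = 1/25392 - (-149 + 625 + 925) = 1/25392 - 1*1401 = 1/25392 - 1401 = -35574191/25392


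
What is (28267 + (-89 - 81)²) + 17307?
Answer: 74474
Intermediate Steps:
(28267 + (-89 - 81)²) + 17307 = (28267 + (-170)²) + 17307 = (28267 + 28900) + 17307 = 57167 + 17307 = 74474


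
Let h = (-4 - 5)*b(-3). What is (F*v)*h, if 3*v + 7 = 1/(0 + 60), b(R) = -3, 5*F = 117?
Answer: -147069/100 ≈ -1470.7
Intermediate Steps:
F = 117/5 (F = (⅕)*117 = 117/5 ≈ 23.400)
v = -419/180 (v = -7/3 + 1/(3*(0 + 60)) = -7/3 + (⅓)/60 = -7/3 + (⅓)*(1/60) = -7/3 + 1/180 = -419/180 ≈ -2.3278)
h = 27 (h = (-4 - 5)*(-3) = -9*(-3) = 27)
(F*v)*h = ((117/5)*(-419/180))*27 = -5447/100*27 = -147069/100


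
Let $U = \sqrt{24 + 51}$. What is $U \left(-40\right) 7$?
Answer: $- 1400 \sqrt{3} \approx -2424.9$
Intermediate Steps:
$U = 5 \sqrt{3}$ ($U = \sqrt{75} = 5 \sqrt{3} \approx 8.6602$)
$U \left(-40\right) 7 = 5 \sqrt{3} \left(-40\right) 7 = - 200 \sqrt{3} \cdot 7 = - 1400 \sqrt{3}$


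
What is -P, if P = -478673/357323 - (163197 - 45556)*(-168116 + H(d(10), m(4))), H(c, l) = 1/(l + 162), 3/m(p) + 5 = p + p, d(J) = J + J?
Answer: -1151904078272646302/58243649 ≈ -1.9777e+10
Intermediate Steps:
d(J) = 2*J
m(p) = 3/(-5 + 2*p) (m(p) = 3/(-5 + (p + p)) = 3/(-5 + 2*p))
H(c, l) = 1/(162 + l)
P = 1151904078272646302/58243649 (P = -478673/357323 - (163197 - 45556)*(-168116 + 1/(162 + 3/(-5 + 2*4))) = -478673*1/357323 - 117641*(-168116 + 1/(162 + 3/(-5 + 8))) = -478673/357323 - 117641*(-168116 + 1/(162 + 3/3)) = -478673/357323 - 117641*(-168116 + 1/(162 + 3*(1/3))) = -478673/357323 - 117641*(-168116 + 1/(162 + 1)) = -478673/357323 - 117641*(-168116 + 1/163) = -478673/357323 - 117641*(-27402907)/163 = -478673/357323 - 1*(-3223705382387/163) = -478673/357323 + 3223705382387/163 = 1151904078272646302/58243649 ≈ 1.9777e+10)
-P = -1*1151904078272646302/58243649 = -1151904078272646302/58243649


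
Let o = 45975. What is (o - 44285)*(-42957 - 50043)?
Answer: -157170000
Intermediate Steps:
(o - 44285)*(-42957 - 50043) = (45975 - 44285)*(-42957 - 50043) = 1690*(-93000) = -157170000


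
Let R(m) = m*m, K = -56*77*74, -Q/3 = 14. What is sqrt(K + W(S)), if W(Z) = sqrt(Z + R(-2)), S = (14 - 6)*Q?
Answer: sqrt(-319088 + 2*I*sqrt(83)) ≈ 0.016 + 564.88*I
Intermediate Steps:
Q = -42 (Q = -3*14 = -42)
K = -319088 (K = -4312*74 = -319088)
R(m) = m**2
S = -336 (S = (14 - 6)*(-42) = 8*(-42) = -336)
W(Z) = sqrt(4 + Z) (W(Z) = sqrt(Z + (-2)**2) = sqrt(Z + 4) = sqrt(4 + Z))
sqrt(K + W(S)) = sqrt(-319088 + sqrt(4 - 336)) = sqrt(-319088 + sqrt(-332)) = sqrt(-319088 + 2*I*sqrt(83))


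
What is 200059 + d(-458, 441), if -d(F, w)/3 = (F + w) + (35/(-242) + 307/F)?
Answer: 5544915733/27709 ≈ 2.0011e+5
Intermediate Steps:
d(F, w) = 105/242 - 921/F - 3*F - 3*w (d(F, w) = -3*((F + w) + (35/(-242) + 307/F)) = -3*((F + w) + (35*(-1/242) + 307/F)) = -3*((F + w) + (-35/242 + 307/F)) = -3*(-35/242 + F + w + 307/F) = 105/242 - 921/F - 3*F - 3*w)
200059 + d(-458, 441) = 200059 + (105/242 - 921/(-458) - 3*(-458) - 3*441) = 200059 + (105/242 - 921*(-1/458) + 1374 - 1323) = 200059 + (105/242 + 921/458 + 1374 - 1323) = 200059 + 1480902/27709 = 5544915733/27709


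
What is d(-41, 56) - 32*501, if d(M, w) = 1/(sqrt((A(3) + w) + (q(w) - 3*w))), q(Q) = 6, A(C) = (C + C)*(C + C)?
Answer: -16032 - I*sqrt(70)/70 ≈ -16032.0 - 0.11952*I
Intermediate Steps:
A(C) = 4*C**2 (A(C) = (2*C)*(2*C) = 4*C**2)
d(M, w) = 1/sqrt(42 - 2*w) (d(M, w) = 1/(sqrt((4*3**2 + w) + (6 - 3*w))) = 1/(sqrt((4*9 + w) + (6 - 3*w))) = 1/(sqrt((36 + w) + (6 - 3*w))) = 1/(sqrt(42 - 2*w)) = 1/sqrt(42 - 2*w))
d(-41, 56) - 32*501 = sqrt(2)/(2*sqrt(21 - 1*56)) - 32*501 = sqrt(2)/(2*sqrt(21 - 56)) - 16032 = sqrt(2)/(2*sqrt(-35)) - 16032 = sqrt(2)*(-I*sqrt(35)/35)/2 - 16032 = -I*sqrt(70)/70 - 16032 = -16032 - I*sqrt(70)/70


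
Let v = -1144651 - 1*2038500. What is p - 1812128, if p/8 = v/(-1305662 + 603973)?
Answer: -1271524818984/701689 ≈ -1.8121e+6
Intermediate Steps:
v = -3183151 (v = -1144651 - 2038500 = -3183151)
p = 25465208/701689 (p = 8*(-3183151/(-1305662 + 603973)) = 8*(-3183151/(-701689)) = 8*(-3183151*(-1/701689)) = 8*(3183151/701689) = 25465208/701689 ≈ 36.291)
p - 1812128 = 25465208/701689 - 1812128 = -1271524818984/701689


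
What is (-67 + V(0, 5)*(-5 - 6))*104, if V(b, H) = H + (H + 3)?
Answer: -21840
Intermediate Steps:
V(b, H) = 3 + 2*H (V(b, H) = H + (3 + H) = 3 + 2*H)
(-67 + V(0, 5)*(-5 - 6))*104 = (-67 + (3 + 2*5)*(-5 - 6))*104 = (-67 + (3 + 10)*(-11))*104 = (-67 + 13*(-11))*104 = (-67 - 143)*104 = -210*104 = -21840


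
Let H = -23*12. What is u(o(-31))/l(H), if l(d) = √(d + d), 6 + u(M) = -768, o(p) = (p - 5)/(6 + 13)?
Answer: 129*I*√138/46 ≈ 32.944*I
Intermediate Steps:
o(p) = -5/19 + p/19 (o(p) = (-5 + p)/19 = (-5 + p)*(1/19) = -5/19 + p/19)
H = -276
u(M) = -774 (u(M) = -6 - 768 = -774)
l(d) = √2*√d (l(d) = √(2*d) = √2*√d)
u(o(-31))/l(H) = -774*(-I*√138/276) = -(-129)*I*√138/46 = 129*I*√138/46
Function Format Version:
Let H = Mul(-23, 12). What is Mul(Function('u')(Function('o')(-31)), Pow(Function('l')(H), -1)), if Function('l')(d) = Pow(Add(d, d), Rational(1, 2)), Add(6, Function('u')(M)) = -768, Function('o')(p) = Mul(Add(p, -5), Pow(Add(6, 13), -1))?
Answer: Mul(Rational(129, 46), I, Pow(138, Rational(1, 2))) ≈ Mul(32.944, I)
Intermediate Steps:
Function('o')(p) = Add(Rational(-5, 19), Mul(Rational(1, 19), p)) (Function('o')(p) = Mul(Add(-5, p), Pow(19, -1)) = Mul(Add(-5, p), Rational(1, 19)) = Add(Rational(-5, 19), Mul(Rational(1, 19), p)))
H = -276
Function('u')(M) = -774 (Function('u')(M) = Add(-6, -768) = -774)
Function('l')(d) = Mul(Pow(2, Rational(1, 2)), Pow(d, Rational(1, 2))) (Function('l')(d) = Pow(Mul(2, d), Rational(1, 2)) = Mul(Pow(2, Rational(1, 2)), Pow(d, Rational(1, 2))))
Mul(Function('u')(Function('o')(-31)), Pow(Function('l')(H), -1)) = Mul(-774, Pow(Mul(Pow(2, Rational(1, 2)), Pow(-276, Rational(1, 2))), -1)) = Mul(-774, Pow(Mul(Pow(2, Rational(1, 2)), Mul(2, I, Pow(69, Rational(1, 2)))), -1)) = Mul(-774, Pow(Mul(2, I, Pow(138, Rational(1, 2))), -1)) = Mul(-774, Mul(Rational(-1, 276), I, Pow(138, Rational(1, 2)))) = Mul(Rational(129, 46), I, Pow(138, Rational(1, 2)))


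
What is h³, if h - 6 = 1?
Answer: 343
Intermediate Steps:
h = 7 (h = 6 + 1 = 7)
h³ = 7³ = 343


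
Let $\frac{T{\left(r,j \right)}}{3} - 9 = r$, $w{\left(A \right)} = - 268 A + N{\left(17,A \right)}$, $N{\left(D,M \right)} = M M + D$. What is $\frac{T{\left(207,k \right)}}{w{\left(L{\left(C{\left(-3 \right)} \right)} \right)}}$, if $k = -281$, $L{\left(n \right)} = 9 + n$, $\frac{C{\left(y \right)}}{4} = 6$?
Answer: $- \frac{324}{3869} \approx -0.083743$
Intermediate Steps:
$C{\left(y \right)} = 24$ ($C{\left(y \right)} = 4 \cdot 6 = 24$)
$N{\left(D,M \right)} = D + M^{2}$ ($N{\left(D,M \right)} = M^{2} + D = D + M^{2}$)
$w{\left(A \right)} = 17 + A^{2} - 268 A$ ($w{\left(A \right)} = - 268 A + \left(17 + A^{2}\right) = 17 + A^{2} - 268 A$)
$T{\left(r,j \right)} = 27 + 3 r$
$\frac{T{\left(207,k \right)}}{w{\left(L{\left(C{\left(-3 \right)} \right)} \right)}} = \frac{27 + 3 \cdot 207}{17 + \left(9 + 24\right)^{2} - 268 \left(9 + 24\right)} = \frac{27 + 621}{17 + 33^{2} - 8844} = \frac{648}{17 + 1089 - 8844} = \frac{648}{-7738} = 648 \left(- \frac{1}{7738}\right) = - \frac{324}{3869}$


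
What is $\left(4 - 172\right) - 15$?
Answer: $-183$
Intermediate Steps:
$\left(4 - 172\right) - 15 = -168 - 15 = -183$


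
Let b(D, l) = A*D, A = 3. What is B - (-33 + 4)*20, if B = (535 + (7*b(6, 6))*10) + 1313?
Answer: 3688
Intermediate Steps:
b(D, l) = 3*D
B = 3108 (B = (535 + (7*(3*6))*10) + 1313 = (535 + (7*18)*10) + 1313 = (535 + 126*10) + 1313 = (535 + 1260) + 1313 = 1795 + 1313 = 3108)
B - (-33 + 4)*20 = 3108 - (-33 + 4)*20 = 3108 - (-29)*20 = 3108 - 1*(-580) = 3108 + 580 = 3688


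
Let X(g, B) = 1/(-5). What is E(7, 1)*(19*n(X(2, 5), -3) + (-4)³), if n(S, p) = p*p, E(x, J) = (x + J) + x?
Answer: 1605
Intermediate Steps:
X(g, B) = -⅕
E(x, J) = J + 2*x (E(x, J) = (J + x) + x = J + 2*x)
n(S, p) = p²
E(7, 1)*(19*n(X(2, 5), -3) + (-4)³) = (1 + 2*7)*(19*(-3)² + (-4)³) = (1 + 14)*(19*9 - 64) = 15*(171 - 64) = 15*107 = 1605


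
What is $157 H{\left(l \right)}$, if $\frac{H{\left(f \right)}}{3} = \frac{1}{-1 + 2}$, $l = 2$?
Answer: $471$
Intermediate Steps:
$H{\left(f \right)} = 3$ ($H{\left(f \right)} = \frac{3}{-1 + 2} = \frac{3}{1} = 3 \cdot 1 = 3$)
$157 H{\left(l \right)} = 157 \cdot 3 = 471$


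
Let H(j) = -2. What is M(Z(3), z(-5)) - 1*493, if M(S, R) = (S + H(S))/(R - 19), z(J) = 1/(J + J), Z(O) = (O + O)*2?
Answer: -94263/191 ≈ -493.52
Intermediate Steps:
Z(O) = 4*O (Z(O) = (2*O)*2 = 4*O)
z(J) = 1/(2*J)
M(S, R) = (-2 + S)/(-19 + R) (M(S, R) = (S - 2)/(R - 19) = (-2 + S)/(-19 + R))
M(Z(3), z(-5)) - 1*493 = (-2 + 4*3)/(-19 + (1/2)/(-5)) - 1*493 = (-2 + 12)/(-19 + (1/2)*(-1/5)) - 493 = 10/(-19 - 1/10) - 493 = 10/(-191/10) - 493 = -10/191*10 - 493 = -100/191 - 493 = -94263/191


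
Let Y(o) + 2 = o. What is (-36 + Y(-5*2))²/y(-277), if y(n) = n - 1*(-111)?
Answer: -1152/83 ≈ -13.880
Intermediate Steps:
y(n) = 111 + n (y(n) = n + 111 = 111 + n)
Y(o) = -2 + o
(-36 + Y(-5*2))²/y(-277) = (-36 + (-2 - 5*2))²/(111 - 277) = (-36 + (-2 - 10))²/(-166) = (-36 - 12)²*(-1/166) = (-48)²*(-1/166) = 2304*(-1/166) = -1152/83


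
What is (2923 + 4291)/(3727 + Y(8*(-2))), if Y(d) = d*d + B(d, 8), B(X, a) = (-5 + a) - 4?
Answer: 3607/1991 ≈ 1.8117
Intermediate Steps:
B(X, a) = -9 + a
Y(d) = -1 + d² (Y(d) = d*d + (-9 + 8) = d² - 1 = -1 + d²)
(2923 + 4291)/(3727 + Y(8*(-2))) = (2923 + 4291)/(3727 + (-1 + (8*(-2))²)) = 7214/(3727 + (-1 + (-16)²)) = 7214/(3727 + (-1 + 256)) = 7214/(3727 + 255) = 7214/3982 = 7214*(1/3982) = 3607/1991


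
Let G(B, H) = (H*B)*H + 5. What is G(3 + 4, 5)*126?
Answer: 22680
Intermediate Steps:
G(B, H) = 5 + B*H² (G(B, H) = (B*H)*H + 5 = B*H² + 5 = 5 + B*H²)
G(3 + 4, 5)*126 = (5 + (3 + 4)*5²)*126 = (5 + 7*25)*126 = (5 + 175)*126 = 180*126 = 22680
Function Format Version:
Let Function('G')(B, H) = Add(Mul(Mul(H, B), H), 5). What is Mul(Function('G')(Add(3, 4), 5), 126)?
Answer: 22680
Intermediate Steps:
Function('G')(B, H) = Add(5, Mul(B, Pow(H, 2))) (Function('G')(B, H) = Add(Mul(Mul(B, H), H), 5) = Add(Mul(B, Pow(H, 2)), 5) = Add(5, Mul(B, Pow(H, 2))))
Mul(Function('G')(Add(3, 4), 5), 126) = Mul(Add(5, Mul(Add(3, 4), Pow(5, 2))), 126) = Mul(Add(5, Mul(7, 25)), 126) = Mul(Add(5, 175), 126) = Mul(180, 126) = 22680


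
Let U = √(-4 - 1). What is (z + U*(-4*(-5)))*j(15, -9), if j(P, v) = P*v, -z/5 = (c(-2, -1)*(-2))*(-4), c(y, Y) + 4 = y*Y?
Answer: -10800 - 2700*I*√5 ≈ -10800.0 - 6037.4*I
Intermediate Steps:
U = I*√5 (U = √(-5) = I*√5 ≈ 2.2361*I)
c(y, Y) = -4 + Y*y (c(y, Y) = -4 + y*Y = -4 + Y*y)
z = 80 (z = -5*(-4 - 1*(-2))*(-2)*(-4) = -5*(-4 + 2)*(-2)*(-4) = -5*(-2*(-2))*(-4) = -20*(-4) = -5*(-16) = 80)
(z + U*(-4*(-5)))*j(15, -9) = (80 + (I*√5)*(-4*(-5)))*(15*(-9)) = (80 + (I*√5)*20)*(-135) = (80 + 20*I*√5)*(-135) = -10800 - 2700*I*√5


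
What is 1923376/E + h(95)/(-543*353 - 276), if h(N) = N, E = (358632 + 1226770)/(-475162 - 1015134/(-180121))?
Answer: -34723470863747007773/60236785484121 ≈ -5.7645e+5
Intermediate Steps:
E = -20397442403/6113259962 (E = 1585402/(-475162 - 1015134*(-1/180121)) = 1585402/(-475162 + 1015134/180121) = 1585402/(-85585639468/180121) = 1585402*(-180121/85585639468) = -20397442403/6113259962 ≈ -3.3366)
1923376/E + h(95)/(-543*353 - 276) = 1923376/(-20397442403/6113259962) + 95/(-543*353 - 276) = 1923376*(-6113259962/20397442403) + 95/(-191679 - 276) = -904469037897824/1569034031 + 95/(-191955) = -904469037897824/1569034031 + 95*(-1/191955) = -904469037897824/1569034031 - 19/38391 = -34723470863747007773/60236785484121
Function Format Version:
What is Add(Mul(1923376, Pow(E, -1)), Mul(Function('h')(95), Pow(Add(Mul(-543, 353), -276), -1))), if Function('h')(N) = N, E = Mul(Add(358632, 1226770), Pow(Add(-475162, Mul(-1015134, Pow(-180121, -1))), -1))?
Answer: Rational(-34723470863747007773, 60236785484121) ≈ -5.7645e+5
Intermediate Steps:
E = Rational(-20397442403, 6113259962) (E = Mul(1585402, Pow(Add(-475162, Mul(-1015134, Rational(-1, 180121))), -1)) = Mul(1585402, Pow(Add(-475162, Rational(1015134, 180121)), -1)) = Mul(1585402, Pow(Rational(-85585639468, 180121), -1)) = Mul(1585402, Rational(-180121, 85585639468)) = Rational(-20397442403, 6113259962) ≈ -3.3366)
Add(Mul(1923376, Pow(E, -1)), Mul(Function('h')(95), Pow(Add(Mul(-543, 353), -276), -1))) = Add(Mul(1923376, Pow(Rational(-20397442403, 6113259962), -1)), Mul(95, Pow(Add(Mul(-543, 353), -276), -1))) = Add(Mul(1923376, Rational(-6113259962, 20397442403)), Mul(95, Pow(Add(-191679, -276), -1))) = Add(Rational(-904469037897824, 1569034031), Mul(95, Pow(-191955, -1))) = Add(Rational(-904469037897824, 1569034031), Mul(95, Rational(-1, 191955))) = Add(Rational(-904469037897824, 1569034031), Rational(-19, 38391)) = Rational(-34723470863747007773, 60236785484121)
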